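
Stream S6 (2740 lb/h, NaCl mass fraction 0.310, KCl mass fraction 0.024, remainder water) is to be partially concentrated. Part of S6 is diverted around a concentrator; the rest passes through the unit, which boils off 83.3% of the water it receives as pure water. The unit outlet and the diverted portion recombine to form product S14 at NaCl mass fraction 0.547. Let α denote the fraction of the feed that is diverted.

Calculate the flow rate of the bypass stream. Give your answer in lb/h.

All 2740×0.310 = 849.4 lb/h of NaCl reaches S14, so S14 = 849.4/0.547 = 1552.8 lb/h and vapour = 1187.2 lb/h.
The evaporator receives (1−α)·2740 of feed at 0.666 water and removes 0.833 of that water:
0.833×0.666×(1−α)×2740 = 1187.2
(1−α) = 1187.2/1520.1 = 0.7810;  α = 0.2190.
Bypass flow = 0.2190×2740 = 600.11 lb/h.

600.1 lb/h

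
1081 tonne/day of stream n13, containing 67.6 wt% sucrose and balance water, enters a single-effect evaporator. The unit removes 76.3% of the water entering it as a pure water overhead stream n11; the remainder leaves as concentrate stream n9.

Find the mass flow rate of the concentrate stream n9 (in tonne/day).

813.8 tonne/day

water entering = 1081×0.324 = 350.24 tonne/day; overhead removed = 0.763×350.24 = 267.24 tonne/day.
Concentrate = 1081 − 267.24 = 813.76 tonne/day.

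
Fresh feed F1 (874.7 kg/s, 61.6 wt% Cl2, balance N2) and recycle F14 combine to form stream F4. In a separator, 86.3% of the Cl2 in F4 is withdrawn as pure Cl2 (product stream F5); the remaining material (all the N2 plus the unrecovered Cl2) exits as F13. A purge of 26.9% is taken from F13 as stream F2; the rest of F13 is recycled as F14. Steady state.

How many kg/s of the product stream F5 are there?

516.7 kg/s

Cl2 in F4: m_A = 874.7×0.616 + (1−0.269)·(1−0.863)·m_A, so m_A = 538.82/0.8999 = 598.78 kg/s.
Product F5 = 0.863×598.78 = 516.75 kg/s.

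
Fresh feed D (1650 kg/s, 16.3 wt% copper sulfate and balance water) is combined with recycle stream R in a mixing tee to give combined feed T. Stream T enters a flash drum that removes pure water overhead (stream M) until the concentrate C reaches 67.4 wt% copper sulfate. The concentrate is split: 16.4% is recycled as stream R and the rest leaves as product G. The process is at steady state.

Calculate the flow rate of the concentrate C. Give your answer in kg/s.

477.3 kg/s

Overall copper sulfate balance (none leaves overhead): copper sulfate in fresh feed = copper sulfate in product, i.e. 1650×0.163 = (1−0.164)·C·0.674.
C = 268.95/(0.674×0.836) = 477.32 kg/s.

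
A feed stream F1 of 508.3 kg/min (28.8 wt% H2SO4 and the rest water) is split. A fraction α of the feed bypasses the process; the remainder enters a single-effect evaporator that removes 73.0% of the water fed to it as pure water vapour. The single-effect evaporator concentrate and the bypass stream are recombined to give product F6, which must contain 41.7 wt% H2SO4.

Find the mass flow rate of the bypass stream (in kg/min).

205.8 kg/min

All 508.3×0.288 = 146.39 kg/min of H2SO4 reaches F6, so F6 = 146.39/0.417 = 351.06 kg/min and vapour = 157.24 kg/min.
The evaporator receives (1−α)·508.3 of feed at 0.712 water and removes 0.730 of that water:
0.730×0.712×(1−α)×508.3 = 157.24
(1−α) = 157.24/264.19 = 0.5952;  α = 0.4048.
Bypass flow = 0.4048×508.3 = 205.77 kg/min.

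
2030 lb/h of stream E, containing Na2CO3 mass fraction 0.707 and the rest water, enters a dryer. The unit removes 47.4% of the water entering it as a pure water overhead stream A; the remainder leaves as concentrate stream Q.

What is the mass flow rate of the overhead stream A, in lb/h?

water entering = 2030×0.293 = 594.79 lb/h; overhead removed = 0.474×594.79 = 281.93 lb/h.

281.9 lb/h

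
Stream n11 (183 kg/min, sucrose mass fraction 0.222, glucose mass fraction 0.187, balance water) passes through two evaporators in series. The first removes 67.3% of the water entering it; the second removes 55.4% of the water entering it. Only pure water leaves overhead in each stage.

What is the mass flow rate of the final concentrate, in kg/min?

90.62 kg/min

water in feed = 183×0.591 = 108.15 kg/min.
After stage 1: water left = (1−0.673)×108.15 = 35.366; stream total = 110.21 kg/min.
After stage 2: water left = (1−0.554)×35.366 = 15.773; final concentrate = 90.62 kg/min.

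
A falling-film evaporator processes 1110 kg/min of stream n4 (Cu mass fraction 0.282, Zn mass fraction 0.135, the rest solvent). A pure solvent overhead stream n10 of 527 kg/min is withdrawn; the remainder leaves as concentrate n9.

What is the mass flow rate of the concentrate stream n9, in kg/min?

583 kg/min

Concentrate = 1110 − 527 = 583 kg/min.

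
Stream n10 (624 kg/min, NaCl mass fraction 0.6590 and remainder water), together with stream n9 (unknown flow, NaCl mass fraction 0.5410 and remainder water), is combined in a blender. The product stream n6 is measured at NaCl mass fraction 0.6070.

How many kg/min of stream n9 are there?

491.6 kg/min

Let n9 be the unknown flow. Total out = 624 + n9.
NaCl balance: 411.22 + 0.541·n9 = 0.607·(624 + n9)
(0.541 − 0.607)·n9 = 0.607×624 − 411.22 = -32.448
n9 = -32.448 / -0.066 = 491.64 kg/min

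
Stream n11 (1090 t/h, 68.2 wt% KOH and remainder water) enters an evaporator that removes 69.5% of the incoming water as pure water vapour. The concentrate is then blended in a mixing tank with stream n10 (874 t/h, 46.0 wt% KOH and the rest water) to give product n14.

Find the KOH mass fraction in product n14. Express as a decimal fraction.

0.665

Vapour removed = 0.695×0.318×1090 = 240.9 t/h; concentrate = 849.1 t/h.
KOH reaching the mixer = 743.38 (from concentrate) + 874×0.460 = 1145.4 t/h.
Product flow = 849.1 + 874 = 1723.1 t/h; KOH fraction = 0.665.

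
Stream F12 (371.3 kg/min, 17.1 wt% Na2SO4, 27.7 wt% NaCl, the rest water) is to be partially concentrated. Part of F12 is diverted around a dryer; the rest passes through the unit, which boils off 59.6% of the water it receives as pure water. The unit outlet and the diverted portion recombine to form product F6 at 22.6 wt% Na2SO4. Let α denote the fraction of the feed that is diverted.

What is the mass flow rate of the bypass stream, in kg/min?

All 371.3×0.171 = 63.492 kg/min of Na2SO4 reaches F6, so F6 = 63.492/0.226 = 280.94 kg/min and vapour = 90.361 kg/min.
The evaporator receives (1−α)·371.3 of feed at 0.552 water and removes 0.596 of that water:
0.596×0.552×(1−α)×371.3 = 90.361
(1−α) = 90.361/122.15 = 0.7397;  α = 0.2603.
Bypass flow = 0.2603×371.3 = 96.641 kg/min.

96.64 kg/min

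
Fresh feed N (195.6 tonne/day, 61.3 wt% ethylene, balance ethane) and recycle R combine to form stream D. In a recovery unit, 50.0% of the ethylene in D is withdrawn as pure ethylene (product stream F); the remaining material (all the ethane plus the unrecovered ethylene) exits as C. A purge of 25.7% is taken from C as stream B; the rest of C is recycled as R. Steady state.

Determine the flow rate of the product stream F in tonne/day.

ethylene in D: m_A = 195.6×0.613 + (1−0.257)·(1−0.500)·m_A, so m_A = 119.9/0.6285 = 190.78 tonne/day.
Product F = 0.500×190.78 = 95.388 tonne/day.

95.39 tonne/day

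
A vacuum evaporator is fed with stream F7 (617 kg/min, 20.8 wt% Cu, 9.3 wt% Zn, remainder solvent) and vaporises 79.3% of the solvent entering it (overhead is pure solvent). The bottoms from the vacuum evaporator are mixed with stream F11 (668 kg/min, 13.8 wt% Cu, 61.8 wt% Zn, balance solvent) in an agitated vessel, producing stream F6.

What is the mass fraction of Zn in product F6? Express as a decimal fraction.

Vapour removed = 0.793×0.699×617 = 342.01 kg/min; concentrate = 274.99 kg/min.
Zn reaching the mixer = 57.381 (from concentrate) + 668×0.618 = 470.21 kg/min.
Product flow = 274.99 + 668 = 942.99 kg/min; Zn fraction = 0.4986.

0.4986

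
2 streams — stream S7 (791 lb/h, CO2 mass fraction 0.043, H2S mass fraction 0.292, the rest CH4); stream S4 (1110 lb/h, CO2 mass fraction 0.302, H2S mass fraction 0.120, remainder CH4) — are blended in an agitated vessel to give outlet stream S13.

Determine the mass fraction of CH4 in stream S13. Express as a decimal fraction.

0.614

Total flow out = 791 + 1110 = 1901 lb/h.
CH4 in = 791×0.665 + 1110×0.578 = 1167.6 lb/h.
CH4 mass fraction in S13 = 1167.6/1901 = 0.614.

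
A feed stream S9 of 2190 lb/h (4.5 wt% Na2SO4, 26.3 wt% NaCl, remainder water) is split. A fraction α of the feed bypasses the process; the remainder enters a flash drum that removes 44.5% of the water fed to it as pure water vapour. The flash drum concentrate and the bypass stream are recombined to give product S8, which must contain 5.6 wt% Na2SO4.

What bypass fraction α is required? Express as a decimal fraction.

0.362

All 2190×0.045 = 98.55 lb/h of Na2SO4 reaches S8, so S8 = 98.55/0.056 = 1759.8 lb/h and vapour = 430.18 lb/h.
The evaporator receives (1−α)·2190 of feed at 0.692 water and removes 0.445 of that water:
0.445×0.692×(1−α)×2190 = 430.18
(1−α) = 430.18/674.39 = 0.6379;  α = 0.3621.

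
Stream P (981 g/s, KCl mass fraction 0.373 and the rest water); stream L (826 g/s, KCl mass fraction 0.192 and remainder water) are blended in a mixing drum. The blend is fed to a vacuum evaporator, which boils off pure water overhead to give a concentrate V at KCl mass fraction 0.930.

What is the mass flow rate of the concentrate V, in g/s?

564 g/s

KCl entering = 981×0.373 + 826×0.192 = 524.5 g/s.
All KCl reports to V, so V = 524.5/0.930 = 563.98 g/s.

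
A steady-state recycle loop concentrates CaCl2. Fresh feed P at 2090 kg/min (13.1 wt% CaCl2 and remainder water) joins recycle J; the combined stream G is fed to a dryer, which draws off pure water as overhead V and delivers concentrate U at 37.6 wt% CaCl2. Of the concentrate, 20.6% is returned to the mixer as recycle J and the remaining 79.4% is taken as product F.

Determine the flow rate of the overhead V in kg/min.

1362 kg/min

Overall CaCl2 balance (none leaves overhead): CaCl2 in fresh feed = CaCl2 in product, i.e. 2090×0.131 = (1−0.206)·U·0.376.
U = 273.79/(0.376×0.794) = 917.08 kg/min.
Recycle J = 0.206×917.08 = 188.92 kg/min.
Combined feed G = 2090 + 188.92 = 2278.9 kg/min.
Overhead V = G − U = 2278.9 − 917.08 = 1361.8 kg/min.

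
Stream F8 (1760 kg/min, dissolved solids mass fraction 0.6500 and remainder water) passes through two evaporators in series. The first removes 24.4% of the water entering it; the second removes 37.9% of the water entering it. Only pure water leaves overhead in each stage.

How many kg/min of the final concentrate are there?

1433 kg/min

water in feed = 1760×0.350 = 616 kg/min.
After stage 1: water left = (1−0.244)×616 = 465.7; stream total = 1609.7 kg/min.
After stage 2: water left = (1−0.379)×465.7 = 289.2; final concentrate = 1433.2 kg/min.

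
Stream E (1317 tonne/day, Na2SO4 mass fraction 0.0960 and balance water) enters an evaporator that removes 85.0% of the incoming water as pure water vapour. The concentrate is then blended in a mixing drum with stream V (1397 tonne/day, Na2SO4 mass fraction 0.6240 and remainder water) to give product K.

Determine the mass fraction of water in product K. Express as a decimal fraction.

0.4135

Vapour removed = 0.850×0.904×1317 = 1012 tonne/day; concentrate = 305.02 tonne/day.
water reaching the mixer = 178.59 (from concentrate) + 1397×0.376 = 703.86 tonne/day.
Product flow = 305.02 + 1397 = 1702 tonne/day; water fraction = 0.4135.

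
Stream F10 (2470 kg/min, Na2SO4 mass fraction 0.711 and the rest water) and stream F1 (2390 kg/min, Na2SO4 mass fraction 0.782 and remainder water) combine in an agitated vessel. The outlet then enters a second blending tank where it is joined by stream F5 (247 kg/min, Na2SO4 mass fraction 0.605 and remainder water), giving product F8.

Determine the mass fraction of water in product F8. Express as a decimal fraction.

0.261

Overall, product flow = 5107 kg/min.
water in = 2470×0.289 + 2390×0.218 + 247×0.395 = 1332.4 kg/min.
water fraction in F8 = 0.261.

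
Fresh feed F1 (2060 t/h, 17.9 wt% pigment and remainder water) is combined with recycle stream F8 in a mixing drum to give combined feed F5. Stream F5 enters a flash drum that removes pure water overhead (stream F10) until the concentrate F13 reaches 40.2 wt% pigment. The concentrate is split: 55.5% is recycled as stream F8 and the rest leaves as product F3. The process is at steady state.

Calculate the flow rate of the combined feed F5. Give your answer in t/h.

Overall pigment balance (none leaves overhead): pigment in fresh feed = pigment in product, i.e. 2060×0.179 = (1−0.555)·F13·0.402.
F13 = 368.74/(0.402×0.445) = 2061.3 t/h.
Recycle F8 = 0.555×2061.3 = 1144 t/h.
Combined feed F5 = 2060 + 1144 = 3204 t/h.

3204 t/h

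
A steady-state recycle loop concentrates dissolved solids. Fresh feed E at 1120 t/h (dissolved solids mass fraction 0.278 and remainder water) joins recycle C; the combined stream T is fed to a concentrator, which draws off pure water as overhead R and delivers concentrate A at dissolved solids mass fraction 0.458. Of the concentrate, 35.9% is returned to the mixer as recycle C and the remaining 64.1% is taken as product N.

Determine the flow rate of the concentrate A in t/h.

Overall dissolved solids balance (none leaves overhead): dissolved solids in fresh feed = dissolved solids in product, i.e. 1120×0.278 = (1−0.359)·A·0.458.
A = 311.36/(0.458×0.641) = 1060.6 t/h.

1061 t/h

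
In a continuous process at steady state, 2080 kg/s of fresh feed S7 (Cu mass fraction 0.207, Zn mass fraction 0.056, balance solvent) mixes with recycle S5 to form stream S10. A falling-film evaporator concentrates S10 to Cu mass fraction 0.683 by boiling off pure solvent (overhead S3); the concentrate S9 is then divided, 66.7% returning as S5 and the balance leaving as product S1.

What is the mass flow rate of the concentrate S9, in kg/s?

1893 kg/s

Overall Cu balance (none leaves overhead): Cu in fresh feed = Cu in product, i.e. 2080×0.207 = (1−0.667)·S9·0.683.
S9 = 430.56/(0.683×0.333) = 1893.1 kg/s.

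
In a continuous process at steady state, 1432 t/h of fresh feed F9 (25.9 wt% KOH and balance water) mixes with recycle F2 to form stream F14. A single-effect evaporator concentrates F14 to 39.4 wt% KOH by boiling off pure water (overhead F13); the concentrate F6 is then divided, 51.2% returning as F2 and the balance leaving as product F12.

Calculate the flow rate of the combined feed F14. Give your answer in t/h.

Overall KOH balance (none leaves overhead): KOH in fresh feed = KOH in product, i.e. 1432×0.259 = (1−0.512)·F6·0.394.
F6 = 370.89/(0.394×0.488) = 1929 t/h.
Recycle F2 = 0.512×1929 = 987.64 t/h.
Combined feed F14 = 1432 + 987.64 = 2419.6 t/h.

2420 t/h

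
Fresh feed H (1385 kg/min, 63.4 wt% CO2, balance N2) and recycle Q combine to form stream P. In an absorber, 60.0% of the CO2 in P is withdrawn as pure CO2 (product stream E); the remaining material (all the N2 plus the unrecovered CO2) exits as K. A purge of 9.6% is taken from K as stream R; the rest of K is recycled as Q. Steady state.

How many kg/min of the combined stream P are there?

6656 kg/min

N2 enters only via H and leaves only via the purge: 1385×0.366 = 0.096×(N2 in K), and the absorber passes all N2, so N2 in P = N2 in K = 5280.3 kg/min.
CO2 in P: m_A = 1385×0.634 + (1−0.096)·(1−0.600)·m_A, so m_A = 878.09/0.6384 = 1375.5 kg/min.
P = 1375.5 + 5280.3 = 6655.8 kg/min.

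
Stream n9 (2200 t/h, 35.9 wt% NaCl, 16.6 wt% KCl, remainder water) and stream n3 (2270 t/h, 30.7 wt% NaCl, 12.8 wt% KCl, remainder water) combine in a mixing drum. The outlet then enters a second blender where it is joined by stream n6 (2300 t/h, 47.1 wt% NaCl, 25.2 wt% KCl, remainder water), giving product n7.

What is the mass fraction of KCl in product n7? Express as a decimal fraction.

0.1825

Overall, product flow = 6770 t/h.
KCl in = 2200×0.166 + 2270×0.128 + 2300×0.252 = 1235.4 t/h.
KCl fraction in n7 = 0.1825.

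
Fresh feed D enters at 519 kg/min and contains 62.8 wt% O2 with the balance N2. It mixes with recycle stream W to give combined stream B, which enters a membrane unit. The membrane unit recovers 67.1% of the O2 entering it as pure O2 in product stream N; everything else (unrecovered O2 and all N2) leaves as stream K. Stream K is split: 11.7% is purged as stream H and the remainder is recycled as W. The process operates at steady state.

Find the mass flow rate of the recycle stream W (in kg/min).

1591 kg/min

N2 enters only via D and leaves only via the purge: 519×0.372 = 0.117×(N2 in K), and the membrane unit passes all N2, so N2 in B = N2 in K = 1650.2 kg/min.
O2 in B: m_A = 519×0.628 + (1−0.117)·(1−0.671)·m_A, so m_A = 325.93/0.7095 = 459.39 kg/min.
K = (1−0.671)×459.39 + 1650.2 = 1801.3 kg/min.
Recycle W = (1−0.117)×1801.3 = 1590.5 kg/min.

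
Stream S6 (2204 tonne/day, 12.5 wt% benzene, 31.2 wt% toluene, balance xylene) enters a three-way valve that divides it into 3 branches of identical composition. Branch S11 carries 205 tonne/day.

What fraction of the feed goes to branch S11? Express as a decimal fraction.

0.093

Fraction to S11 = 205/2204 = 0.0930.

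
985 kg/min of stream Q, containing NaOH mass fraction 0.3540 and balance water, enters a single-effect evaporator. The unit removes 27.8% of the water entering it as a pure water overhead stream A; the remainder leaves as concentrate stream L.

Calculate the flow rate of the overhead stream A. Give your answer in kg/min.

176.9 kg/min

water entering = 985×0.646 = 636.31 kg/min; overhead removed = 0.278×636.31 = 176.89 kg/min.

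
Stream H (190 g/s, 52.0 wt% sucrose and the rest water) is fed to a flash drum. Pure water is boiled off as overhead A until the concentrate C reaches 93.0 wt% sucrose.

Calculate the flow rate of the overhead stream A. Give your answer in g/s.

83.76 g/s

sucrose is conserved: 190×0.520 = 98.8 g/s all reports to the concentrate.
Concentrate = 98.8/(target fraction) = 106.24 g/s.
Overhead = 190 − 106.24 = 83.763 g/s.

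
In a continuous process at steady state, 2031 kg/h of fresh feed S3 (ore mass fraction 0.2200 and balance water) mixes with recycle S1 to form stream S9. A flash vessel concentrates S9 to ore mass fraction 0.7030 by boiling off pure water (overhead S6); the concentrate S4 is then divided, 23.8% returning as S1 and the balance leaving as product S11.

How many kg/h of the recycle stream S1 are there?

Overall ore balance (none leaves overhead): ore in fresh feed = ore in product, i.e. 2031×0.220 = (1−0.238)·S4·0.703.
S4 = 446.82/(0.703×0.762) = 834.11 kg/h.
Recycle S1 = 0.238×834.11 = 198.52 kg/h.

198.5 kg/h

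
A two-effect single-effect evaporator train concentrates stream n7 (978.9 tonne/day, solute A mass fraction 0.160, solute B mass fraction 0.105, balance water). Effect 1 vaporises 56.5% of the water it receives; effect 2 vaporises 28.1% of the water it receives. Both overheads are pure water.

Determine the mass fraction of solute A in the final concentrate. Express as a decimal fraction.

0.323

water in feed = 978.9×0.735 = 719.49 tonne/day.
After stage 1: water left = (1−0.565)×719.49 = 312.98; stream total = 572.39 tonne/day.
After stage 2: water left = (1−0.281)×312.98 = 225.03; final concentrate = 484.44 tonne/day.
solute A fraction = 156.62/484.44 = 0.323.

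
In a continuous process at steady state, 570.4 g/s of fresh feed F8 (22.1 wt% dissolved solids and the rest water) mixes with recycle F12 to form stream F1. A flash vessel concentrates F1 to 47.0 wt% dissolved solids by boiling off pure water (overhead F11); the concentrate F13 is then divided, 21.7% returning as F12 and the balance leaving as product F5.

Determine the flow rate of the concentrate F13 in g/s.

342.5 g/s

Overall dissolved solids balance (none leaves overhead): dissolved solids in fresh feed = dissolved solids in product, i.e. 570.4×0.221 = (1−0.217)·F13·0.470.
F13 = 126.06/(0.470×0.783) = 342.54 g/s.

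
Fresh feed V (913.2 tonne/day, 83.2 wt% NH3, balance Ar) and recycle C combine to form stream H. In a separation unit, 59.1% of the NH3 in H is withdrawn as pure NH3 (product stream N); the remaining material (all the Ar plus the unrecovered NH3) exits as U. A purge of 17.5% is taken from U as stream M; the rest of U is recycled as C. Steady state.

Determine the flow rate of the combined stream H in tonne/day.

Ar enters only via V and leaves only via the purge: 913.2×0.168 = 0.175×(Ar in U), and the separation unit passes all Ar, so Ar in H = Ar in U = 876.67 tonne/day.
NH3 in H: m_A = 913.2×0.832 + (1−0.175)·(1−0.591)·m_A, so m_A = 759.78/0.6626 = 1146.7 tonne/day.
H = 1146.7 + 876.67 = 2023.4 tonne/day.

2023 tonne/day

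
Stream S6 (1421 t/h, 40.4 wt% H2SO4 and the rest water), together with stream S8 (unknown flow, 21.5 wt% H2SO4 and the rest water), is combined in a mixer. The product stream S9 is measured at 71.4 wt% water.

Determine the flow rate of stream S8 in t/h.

Let S8 be the unknown flow. Total out = 1421 + S8.
water balance: 846.92 + 0.785·S8 = 0.714·(1421 + S8)
(0.785 − 0.714)·S8 = 0.714×1421 − 846.92 = 167.68
S8 = 167.68 / 0.071 = 2361.7 t/h

2362 t/h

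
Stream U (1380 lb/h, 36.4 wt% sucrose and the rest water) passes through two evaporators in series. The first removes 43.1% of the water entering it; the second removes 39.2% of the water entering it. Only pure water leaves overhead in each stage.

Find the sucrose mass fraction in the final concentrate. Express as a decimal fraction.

0.6233

water in feed = 1380×0.636 = 877.68 lb/h.
After stage 1: water left = (1−0.431)×877.68 = 499.4; stream total = 1001.7 lb/h.
After stage 2: water left = (1−0.392)×499.4 = 303.64; final concentrate = 805.96 lb/h.
sucrose fraction = 502.32/805.96 = 0.6233.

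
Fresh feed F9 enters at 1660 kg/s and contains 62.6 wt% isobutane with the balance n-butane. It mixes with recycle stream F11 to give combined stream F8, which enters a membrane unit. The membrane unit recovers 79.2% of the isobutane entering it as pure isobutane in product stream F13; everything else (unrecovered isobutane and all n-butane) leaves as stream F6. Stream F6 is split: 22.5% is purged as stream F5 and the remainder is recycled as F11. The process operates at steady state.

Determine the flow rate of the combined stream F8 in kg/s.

n-butane enters only via F9 and leaves only via the purge: 1660×0.374 = 0.225×(n-butane in F6), and the membrane unit passes all n-butane, so n-butane in F8 = n-butane in F6 = 2759.3 kg/s.
isobutane in F8: m_A = 1660×0.626 + (1−0.225)·(1−0.792)·m_A, so m_A = 1039.2/0.8388 = 1238.9 kg/s.
F8 = 1238.9 + 2759.3 = 3998.2 kg/s.

3998 kg/s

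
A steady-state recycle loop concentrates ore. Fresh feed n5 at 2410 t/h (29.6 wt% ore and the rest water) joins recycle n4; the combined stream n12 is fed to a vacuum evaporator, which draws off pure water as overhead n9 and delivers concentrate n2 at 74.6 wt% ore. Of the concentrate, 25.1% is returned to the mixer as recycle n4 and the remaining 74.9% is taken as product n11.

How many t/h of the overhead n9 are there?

1454 t/h

Overall ore balance (none leaves overhead): ore in fresh feed = ore in product, i.e. 2410×0.296 = (1−0.251)·n2·0.746.
n2 = 713.36/(0.746×0.749) = 1276.7 t/h.
Recycle n4 = 0.251×1276.7 = 320.45 t/h.
Combined feed n12 = 2410 + 320.45 = 2730.5 t/h.
Overhead n9 = n12 − n2 = 2730.5 − 1276.7 = 1453.8 t/h.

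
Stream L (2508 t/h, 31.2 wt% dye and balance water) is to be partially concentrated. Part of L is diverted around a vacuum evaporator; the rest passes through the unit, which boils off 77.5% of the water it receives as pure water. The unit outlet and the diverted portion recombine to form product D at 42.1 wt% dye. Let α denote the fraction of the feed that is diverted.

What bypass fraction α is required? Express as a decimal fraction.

All 2508×0.312 = 782.5 t/h of dye reaches D, so D = 782.5/0.421 = 1858.7 t/h and vapour = 649.34 t/h.
The evaporator receives (1−α)·2508 of feed at 0.688 water and removes 0.775 of that water:
0.775×0.688×(1−α)×2508 = 649.34
(1−α) = 649.34/1337.3 = 0.4856;  α = 0.5144.

0.514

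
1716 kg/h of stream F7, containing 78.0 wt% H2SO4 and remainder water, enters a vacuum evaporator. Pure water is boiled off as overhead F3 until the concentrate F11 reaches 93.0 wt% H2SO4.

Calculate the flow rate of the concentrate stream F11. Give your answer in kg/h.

H2SO4 is conserved: 1716×0.780 = 1338.5 kg/h all reports to the concentrate.
Concentrate = 1338.5/(target fraction) = 1439.2 kg/h.

1439 kg/h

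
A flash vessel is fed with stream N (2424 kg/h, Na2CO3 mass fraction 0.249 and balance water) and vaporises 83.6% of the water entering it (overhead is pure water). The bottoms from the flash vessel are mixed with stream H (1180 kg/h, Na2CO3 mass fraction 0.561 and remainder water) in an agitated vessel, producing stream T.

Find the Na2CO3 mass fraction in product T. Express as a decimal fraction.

Vapour removed = 0.836×0.751×2424 = 1521.9 kg/h; concentrate = 902.13 kg/h.
Na2CO3 reaching the mixer = 603.58 (from concentrate) + 1180×0.561 = 1265.6 kg/h.
Product flow = 902.13 + 1180 = 2082.1 kg/h; Na2CO3 fraction = 0.608.

0.608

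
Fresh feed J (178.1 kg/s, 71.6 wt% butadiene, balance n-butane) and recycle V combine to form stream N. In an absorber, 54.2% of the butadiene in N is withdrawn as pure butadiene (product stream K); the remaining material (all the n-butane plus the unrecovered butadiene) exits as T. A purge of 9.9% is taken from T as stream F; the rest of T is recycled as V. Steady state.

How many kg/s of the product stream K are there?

butadiene in N: m_A = 178.1×0.716 + (1−0.099)·(1−0.542)·m_A, so m_A = 127.52/0.5873 = 217.11 kg/s.
Product K = 0.542×217.11 = 117.68 kg/s.

117.7 kg/s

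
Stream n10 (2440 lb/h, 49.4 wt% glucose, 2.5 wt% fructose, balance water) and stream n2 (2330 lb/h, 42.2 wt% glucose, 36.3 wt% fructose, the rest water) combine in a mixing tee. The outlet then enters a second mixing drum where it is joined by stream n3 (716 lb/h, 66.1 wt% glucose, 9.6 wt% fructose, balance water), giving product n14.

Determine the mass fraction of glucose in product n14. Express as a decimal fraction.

0.485

Overall, product flow = 5486 lb/h.
glucose in = 2440×0.494 + 2330×0.422 + 716×0.661 = 2661.9 lb/h.
glucose fraction in n14 = 0.485.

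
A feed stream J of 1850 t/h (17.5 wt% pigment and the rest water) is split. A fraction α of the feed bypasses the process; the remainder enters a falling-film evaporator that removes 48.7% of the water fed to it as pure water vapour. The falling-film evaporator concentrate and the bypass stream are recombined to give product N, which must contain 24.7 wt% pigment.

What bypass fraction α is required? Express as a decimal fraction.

All 1850×0.175 = 323.75 t/h of pigment reaches N, so N = 323.75/0.247 = 1310.7 t/h and vapour = 539.27 t/h.
The evaporator receives (1−α)·1850 of feed at 0.825 water and removes 0.487 of that water:
0.487×0.825×(1−α)×1850 = 539.27
(1−α) = 539.27/743.28 = 0.7255;  α = 0.2745.

0.274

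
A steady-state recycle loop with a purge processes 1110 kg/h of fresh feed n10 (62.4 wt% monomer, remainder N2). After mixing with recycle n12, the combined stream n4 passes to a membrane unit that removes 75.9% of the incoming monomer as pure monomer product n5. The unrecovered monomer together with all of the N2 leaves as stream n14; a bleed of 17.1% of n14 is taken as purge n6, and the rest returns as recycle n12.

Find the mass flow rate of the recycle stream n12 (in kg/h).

2196 kg/h

N2 enters only via n10 and leaves only via the purge: 1110×0.376 = 0.171×(N2 in n14), and the membrane unit passes all N2, so N2 in n4 = N2 in n14 = 2440.7 kg/h.
monomer in n4: m_A = 1110×0.624 + (1−0.171)·(1−0.759)·m_A, so m_A = 692.64/0.8002 = 865.57 kg/h.
n14 = (1−0.759)×865.57 + 2440.7 = 2649.3 kg/h.
Recycle n12 = (1−0.171)×2649.3 = 2196.3 kg/h.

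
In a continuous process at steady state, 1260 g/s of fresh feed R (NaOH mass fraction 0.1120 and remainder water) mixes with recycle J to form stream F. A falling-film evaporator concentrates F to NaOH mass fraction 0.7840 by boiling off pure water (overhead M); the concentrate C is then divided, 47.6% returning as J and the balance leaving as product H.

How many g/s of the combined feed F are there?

1424 g/s

Overall NaOH balance (none leaves overhead): NaOH in fresh feed = NaOH in product, i.e. 1260×0.112 = (1−0.476)·C·0.784.
C = 141.12/(0.784×0.524) = 343.51 g/s.
Recycle J = 0.476×343.51 = 163.51 g/s.
Combined feed F = 1260 + 163.51 = 1423.5 g/s.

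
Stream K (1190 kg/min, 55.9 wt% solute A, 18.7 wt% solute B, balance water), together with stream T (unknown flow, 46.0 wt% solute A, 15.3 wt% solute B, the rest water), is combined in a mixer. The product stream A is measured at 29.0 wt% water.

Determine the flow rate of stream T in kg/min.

Let T be the unknown flow. Total out = 1190 + T.
water balance: 302.26 + 0.387·T = 0.290·(1190 + T)
(0.387 − 0.290)·T = 0.290×1190 − 302.26 = 42.84
T = 42.84 / 0.097 = 441.65 kg/min

441.6 kg/min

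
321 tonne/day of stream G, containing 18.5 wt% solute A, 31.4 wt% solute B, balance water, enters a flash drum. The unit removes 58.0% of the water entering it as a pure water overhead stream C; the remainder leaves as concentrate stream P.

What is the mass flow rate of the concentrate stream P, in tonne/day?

227.7 tonne/day

water entering = 321×0.501 = 160.82 tonne/day; overhead removed = 0.580×160.82 = 93.276 tonne/day.
Concentrate = 321 − 93.276 = 227.72 tonne/day.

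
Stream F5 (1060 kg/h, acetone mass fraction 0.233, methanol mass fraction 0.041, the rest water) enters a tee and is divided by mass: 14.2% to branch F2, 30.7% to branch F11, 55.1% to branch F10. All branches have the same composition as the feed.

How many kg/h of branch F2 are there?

Branch F2 flow = 0.142×1060 = 150.52 kg/h.

150.5 kg/h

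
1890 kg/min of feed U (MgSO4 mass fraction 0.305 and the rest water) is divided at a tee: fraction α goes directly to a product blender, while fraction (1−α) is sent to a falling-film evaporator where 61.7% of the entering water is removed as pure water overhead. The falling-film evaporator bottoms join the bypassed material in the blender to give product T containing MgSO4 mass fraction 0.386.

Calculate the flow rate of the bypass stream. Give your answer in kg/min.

All 1890×0.305 = 576.45 kg/min of MgSO4 reaches T, so T = 576.45/0.386 = 1493.4 kg/min and vapour = 396.61 kg/min.
The evaporator receives (1−α)·1890 of feed at 0.695 water and removes 0.617 of that water:
0.617×0.695×(1−α)×1890 = 396.61
(1−α) = 396.61/810.46 = 0.4894;  α = 0.5106.
Bypass flow = 0.5106×1890 = 965.11 kg/min.

965.1 kg/min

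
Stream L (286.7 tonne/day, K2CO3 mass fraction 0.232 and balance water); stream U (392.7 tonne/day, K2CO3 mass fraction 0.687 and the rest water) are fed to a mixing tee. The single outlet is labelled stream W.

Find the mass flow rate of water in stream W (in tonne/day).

water out = water in = 286.7×0.768 + 392.7×0.313 = 343.1 tonne/day.

343.1 tonne/day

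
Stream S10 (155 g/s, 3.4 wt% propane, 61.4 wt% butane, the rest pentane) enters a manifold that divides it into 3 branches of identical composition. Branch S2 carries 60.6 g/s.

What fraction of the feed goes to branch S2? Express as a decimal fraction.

0.391

Fraction to S2 = 60.6/155 = 0.3910.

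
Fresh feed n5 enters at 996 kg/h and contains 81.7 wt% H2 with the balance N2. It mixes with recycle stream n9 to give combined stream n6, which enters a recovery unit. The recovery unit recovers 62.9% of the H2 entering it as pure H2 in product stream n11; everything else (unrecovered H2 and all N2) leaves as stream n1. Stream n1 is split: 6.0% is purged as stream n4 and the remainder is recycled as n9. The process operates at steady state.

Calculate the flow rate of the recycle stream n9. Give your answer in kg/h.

N2 enters only via n5 and leaves only via the purge: 996×0.183 = 0.060×(N2 in n1), and the recovery unit passes all N2, so N2 in n6 = N2 in n1 = 3037.8 kg/h.
H2 in n6: m_A = 996×0.817 + (1−0.060)·(1−0.629)·m_A, so m_A = 813.73/0.6513 = 1249.5 kg/h.
n1 = (1−0.629)×1249.5 + 3037.8 = 3501.4 kg/h.
Recycle n9 = (1−0.060)×3501.4 = 3291.3 kg/h.

3291 kg/h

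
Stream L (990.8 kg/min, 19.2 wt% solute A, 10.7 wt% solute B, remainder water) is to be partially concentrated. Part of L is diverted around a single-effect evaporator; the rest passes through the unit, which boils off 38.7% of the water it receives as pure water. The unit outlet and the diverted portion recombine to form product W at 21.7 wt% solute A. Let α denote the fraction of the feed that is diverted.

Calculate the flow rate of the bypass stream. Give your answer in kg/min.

570 kg/min

All 990.8×0.192 = 190.23 kg/min of solute A reaches W, so W = 190.23/0.217 = 876.65 kg/min and vapour = 114.15 kg/min.
The evaporator receives (1−α)·990.8 of feed at 0.701 water and removes 0.387 of that water:
0.387×0.701×(1−α)×990.8 = 114.15
(1−α) = 114.15/268.79 = 0.4247;  α = 0.5753.
Bypass flow = 0.5753×990.8 = 570.04 kg/min.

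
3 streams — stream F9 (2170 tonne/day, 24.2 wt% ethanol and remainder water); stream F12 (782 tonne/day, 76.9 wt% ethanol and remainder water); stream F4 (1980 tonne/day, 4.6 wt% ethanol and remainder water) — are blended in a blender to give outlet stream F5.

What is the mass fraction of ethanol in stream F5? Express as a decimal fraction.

Total flow out = 2170 + 782 + 1980 = 4932 tonne/day.
ethanol in = 2170×0.242 + 782×0.769 + 1980×0.046 = 1217.6 tonne/day.
ethanol mass fraction in F5 = 1217.6/4932 = 0.247.

0.247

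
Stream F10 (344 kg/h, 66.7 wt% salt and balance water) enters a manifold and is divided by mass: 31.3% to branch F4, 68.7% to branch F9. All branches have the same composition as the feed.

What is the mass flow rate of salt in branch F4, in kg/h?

Branch F4 total = 0.313×344 = 107.67 kg/h.
salt in F4 = 0.667×107.67 = 71.817 kg/h.

71.82 kg/h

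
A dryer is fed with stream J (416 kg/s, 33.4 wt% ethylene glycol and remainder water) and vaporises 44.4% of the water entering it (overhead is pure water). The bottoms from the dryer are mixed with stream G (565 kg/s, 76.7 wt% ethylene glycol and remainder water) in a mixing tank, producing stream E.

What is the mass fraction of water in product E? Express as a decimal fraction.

0.3330

Vapour removed = 0.444×0.666×416 = 123.01 kg/s; concentrate = 292.99 kg/s.
water reaching the mixer = 154.04 (from concentrate) + 565×0.233 = 285.69 kg/s.
Product flow = 292.99 + 565 = 857.99 kg/s; water fraction = 0.3330.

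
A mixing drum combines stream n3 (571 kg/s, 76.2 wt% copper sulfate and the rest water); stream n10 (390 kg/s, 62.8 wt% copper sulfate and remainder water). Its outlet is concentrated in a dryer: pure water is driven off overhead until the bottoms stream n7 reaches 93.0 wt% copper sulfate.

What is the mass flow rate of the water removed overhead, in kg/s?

229.8 kg/s

copper sulfate entering = 571×0.762 + 390×0.628 = 680.02 kg/s.
All copper sulfate reports to n7, so n7 = 680.02/0.930 = 731.21 kg/s.
Total feed = 961 kg/s; overhead = 961 − 731.21 = 229.79 kg/s.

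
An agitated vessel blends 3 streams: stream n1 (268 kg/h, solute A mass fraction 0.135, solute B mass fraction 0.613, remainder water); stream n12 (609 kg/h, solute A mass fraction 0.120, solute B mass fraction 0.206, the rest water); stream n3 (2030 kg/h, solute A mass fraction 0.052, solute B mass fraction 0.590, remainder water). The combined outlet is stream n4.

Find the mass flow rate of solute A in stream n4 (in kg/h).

214.8 kg/h

solute A out = solute A in = 268×0.135 + 609×0.120 + 2030×0.052 = 214.82 kg/h.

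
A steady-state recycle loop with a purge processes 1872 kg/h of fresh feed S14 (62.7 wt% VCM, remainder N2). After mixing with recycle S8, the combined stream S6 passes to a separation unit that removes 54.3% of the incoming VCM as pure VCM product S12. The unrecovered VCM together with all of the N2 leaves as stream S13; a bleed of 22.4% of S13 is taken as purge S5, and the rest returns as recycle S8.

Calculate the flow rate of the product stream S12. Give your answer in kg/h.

987.6 kg/h

VCM in S6: m_A = 1872×0.627 + (1−0.224)·(1−0.543)·m_A, so m_A = 1173.7/0.6454 = 1818.7 kg/h.
Product S12 = 0.543×1818.7 = 987.57 kg/h.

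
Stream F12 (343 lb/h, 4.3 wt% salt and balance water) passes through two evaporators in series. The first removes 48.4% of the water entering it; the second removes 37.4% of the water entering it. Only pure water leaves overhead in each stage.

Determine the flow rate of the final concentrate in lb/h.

water in feed = 343×0.957 = 328.25 lb/h.
After stage 1: water left = (1−0.484)×328.25 = 169.38; stream total = 184.13 lb/h.
After stage 2: water left = (1−0.374)×169.38 = 106.03; final concentrate = 120.78 lb/h.

120.8 lb/h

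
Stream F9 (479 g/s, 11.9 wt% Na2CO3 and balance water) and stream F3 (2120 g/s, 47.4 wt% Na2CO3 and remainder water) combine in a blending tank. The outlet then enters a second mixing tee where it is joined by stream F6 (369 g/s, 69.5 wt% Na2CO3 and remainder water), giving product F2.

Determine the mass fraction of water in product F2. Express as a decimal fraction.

Overall, product flow = 2968 g/s.
water in = 479×0.881 + 2120×0.526 + 369×0.305 = 1649.7 g/s.
water fraction in F2 = 0.556.

0.556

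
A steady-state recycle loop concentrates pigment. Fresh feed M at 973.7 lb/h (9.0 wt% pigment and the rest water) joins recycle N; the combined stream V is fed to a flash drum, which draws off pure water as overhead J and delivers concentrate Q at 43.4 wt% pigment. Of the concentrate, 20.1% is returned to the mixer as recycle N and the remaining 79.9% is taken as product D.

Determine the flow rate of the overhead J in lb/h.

Overall pigment balance (none leaves overhead): pigment in fresh feed = pigment in product, i.e. 973.7×0.090 = (1−0.201)·Q·0.434.
Q = 87.633/(0.434×0.799) = 252.72 lb/h.
Recycle N = 0.201×252.72 = 50.796 lb/h.
Combined feed V = 973.7 + 50.796 = 1024.5 lb/h.
Overhead J = V − Q = 1024.5 − 252.72 = 771.78 lb/h.

771.8 lb/h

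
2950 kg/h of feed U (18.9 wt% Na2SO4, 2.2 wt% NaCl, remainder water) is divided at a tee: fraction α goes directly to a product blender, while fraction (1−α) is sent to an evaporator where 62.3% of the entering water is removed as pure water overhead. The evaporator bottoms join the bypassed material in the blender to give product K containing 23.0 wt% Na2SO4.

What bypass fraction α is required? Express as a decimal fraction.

0.637

All 2950×0.189 = 557.55 kg/h of Na2SO4 reaches K, so K = 557.55/0.230 = 2424.1 kg/h and vapour = 525.87 kg/h.
The evaporator receives (1−α)·2950 of feed at 0.789 water and removes 0.623 of that water:
0.623×0.789×(1−α)×2950 = 525.87
(1−α) = 525.87/1450.1 = 0.3627;  α = 0.6373.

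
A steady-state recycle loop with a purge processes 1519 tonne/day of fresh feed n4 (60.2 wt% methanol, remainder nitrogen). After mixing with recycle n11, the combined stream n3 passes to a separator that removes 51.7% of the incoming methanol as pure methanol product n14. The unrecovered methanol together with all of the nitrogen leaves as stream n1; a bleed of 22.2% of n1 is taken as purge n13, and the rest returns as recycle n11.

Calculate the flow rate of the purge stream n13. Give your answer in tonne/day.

nitrogen enters only via n4 and leaves only via the purge: 1519×0.398 = 0.222×(nitrogen in n1), and the separator passes all nitrogen, so nitrogen in n3 = nitrogen in n1 = 2723.3 tonne/day.
methanol in n3: m_A = 1519×0.602 + (1−0.222)·(1−0.517)·m_A, so m_A = 914.44/0.6242 = 1464.9 tonne/day.
n1 = (1−0.517)×1464.9 + 2723.3 = 3430.8 tonne/day.
Purge n13 = 0.222×3430.8 = 761.64 tonne/day.

761.6 tonne/day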